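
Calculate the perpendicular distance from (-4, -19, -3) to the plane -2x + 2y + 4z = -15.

distance = |a·x₀ + b·y₀ + c·z₀ - d| / √(a² + b² + c²)
  = |(-2)·(-4) + 2·(-19) + 4·(-3) - (-15)| / √((-2)² + 2² + 4²)
  = |8 - 38 - 12 + 15| / √(4 + 4 + 16)
  = |-27| / √24
  = 27 / 4.899
  ≈ 5.511

5.511


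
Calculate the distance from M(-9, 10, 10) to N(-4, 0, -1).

d = √[(x₂-x₁)² + (y₂-y₁)² + (z₂-z₁)²]
  = √[5² + (-10)² + (-11)²]
  = √[25 + 100 + 121]
  = √246
  ≈ 15.68

15.68


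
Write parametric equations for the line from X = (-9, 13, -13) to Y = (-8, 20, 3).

Direction vector d = Y - X = (-8 + 9, 20 - 13, 3 + 13) = (1, 7, 16)
Parametric form r = X + t·d:
x = -9 + t, y = 13 + 7t, z = -13 + 16t

x = -9 + t, y = 13 + 7t, z = -13 + 16t


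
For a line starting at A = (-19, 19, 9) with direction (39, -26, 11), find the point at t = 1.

P(t) = A + t·d
  = (-19 + 39·1, 19 + (-26)·1, 9 + 11·1)
  = (-19 + 39, 19 - 26, 9 + 11)
  = (20, -7, 20)

(20, -7, 20)


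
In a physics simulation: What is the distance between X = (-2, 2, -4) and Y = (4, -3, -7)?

d = √[(x₂-x₁)² + (y₂-y₁)² + (z₂-z₁)²]
  = √[6² + (-5)² + (-3)²]
  = √[36 + 25 + 9]
  = √70
  ≈ 8.367

8.367


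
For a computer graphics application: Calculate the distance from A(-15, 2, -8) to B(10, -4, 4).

d = √[(x₂-x₁)² + (y₂-y₁)² + (z₂-z₁)²]
  = √[25² + (-6)² + 12²]
  = √[625 + 36 + 144]
  = √805
  ≈ 28.37

28.37


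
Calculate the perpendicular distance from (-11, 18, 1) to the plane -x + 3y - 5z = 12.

distance = |a·x₀ + b·y₀ + c·z₀ - d| / √(a² + b² + c²)
  = |(-1)·(-11) + 3·18 + (-5)·1 - 12| / √((-1)² + 3² + (-5)²)
  = |11 + 54 - 5 - 12| / √(1 + 9 + 25)
  = |48| / √35
  = 48 / 5.916
  ≈ 8.113

8.113


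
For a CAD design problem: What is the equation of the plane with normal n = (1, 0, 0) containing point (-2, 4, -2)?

The plane through P with normal n = (a, b, c) satisfies n·(r - P) = 0,
i.e. ax + by + cz = a·x₀ + b·y₀ + c·z₀.
d = 1·(-2) + 0·4 + 0·(-2)
  = -2 + 0 + 0
  = -2
Equation: x = -2

x = -2


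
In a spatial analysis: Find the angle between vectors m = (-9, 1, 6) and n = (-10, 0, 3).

m·n = (-9)·(-10) + 1·0 + 6·3 = 90 + 0 + 18 = 108
|m| = √((-9)² + 1² + 6²) = √118 ≈ 10.86
|n| = √((-10)² + 0² + 3²) = √109 ≈ 10.44
cos θ = (m·n)/(|m||n|) = 108/(10.86·10.44) ≈ 0.9523
θ = arccos(0.9523) ≈ 17.77°

17.77°


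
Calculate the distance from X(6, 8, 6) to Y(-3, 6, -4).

d = √[(x₂-x₁)² + (y₂-y₁)² + (z₂-z₁)²]
  = √[(-9)² + (-2)² + (-10)²]
  = √[81 + 4 + 100]
  = √185
  ≈ 13.6

13.6


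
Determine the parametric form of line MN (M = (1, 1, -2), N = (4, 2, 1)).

Direction vector d = N - M = (4 - 1, 2 - 1, 1 + 2) = (3, 1, 3)
Parametric form r = M + t·d:
x = 1 + 3t, y = 1 + t, z = -2 + 3t

x = 1 + 3t, y = 1 + t, z = -2 + 3t


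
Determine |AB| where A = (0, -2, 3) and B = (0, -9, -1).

d = √[(x₂-x₁)² + (y₂-y₁)² + (z₂-z₁)²]
  = √[0² + (-7)² + (-4)²]
  = √[0 + 49 + 16]
  = √65
  ≈ 8.062

8.062


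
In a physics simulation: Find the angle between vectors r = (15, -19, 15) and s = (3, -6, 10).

r·s = 15·3 + (-19)·(-6) + 15·10 = 45 + 114 + 150 = 309
|r| = √(15² + (-19)² + 15²) = √811 ≈ 28.48
|s| = √(3² + (-6)² + 10²) = √145 ≈ 12.04
cos θ = (r·s)/(|r||s|) = 309/(28.48·12.04) ≈ 0.9011
θ = arccos(0.9011) ≈ 25.7°

25.7°


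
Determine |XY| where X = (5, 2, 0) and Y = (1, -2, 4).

d = √[(x₂-x₁)² + (y₂-y₁)² + (z₂-z₁)²]
  = √[(-4)² + (-4)² + 4²]
  = √[16 + 16 + 16]
  = √48
  ≈ 6.928

6.928


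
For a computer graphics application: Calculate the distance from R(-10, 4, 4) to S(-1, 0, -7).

d = √[(x₂-x₁)² + (y₂-y₁)² + (z₂-z₁)²]
  = √[9² + (-4)² + (-11)²]
  = √[81 + 16 + 121]
  = √218
  ≈ 14.76

14.76


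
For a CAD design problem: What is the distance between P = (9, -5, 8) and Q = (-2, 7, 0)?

d = √[(x₂-x₁)² + (y₂-y₁)² + (z₂-z₁)²]
  = √[(-11)² + 12² + (-8)²]
  = √[121 + 144 + 64]
  = √329
  ≈ 18.14

18.14


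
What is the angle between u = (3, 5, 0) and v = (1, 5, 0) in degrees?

u·v = 3·1 + 5·5 + 0·0 = 3 + 25 + 0 = 28
|u| = √(3² + 5² + 0²) = √34 ≈ 5.831
|v| = √(1² + 5² + 0²) = √26 ≈ 5.099
cos θ = (u·v)/(|u||v|) = 28/(5.831·5.099) ≈ 0.9417
θ = arccos(0.9417) ≈ 19.65°

19.65°


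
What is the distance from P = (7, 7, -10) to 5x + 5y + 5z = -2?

distance = |a·x₀ + b·y₀ + c·z₀ - d| / √(a² + b² + c²)
  = |5·7 + 5·7 + 5·(-10) - (-2)| / √(5² + 5² + 5²)
  = |35 + 35 - 50 + 2| / √(25 + 25 + 25)
  = |22| / √75
  = 22 / 8.66
  ≈ 2.54

2.54


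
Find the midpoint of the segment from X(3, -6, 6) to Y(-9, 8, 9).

M = ((x₁+x₂)/2, (y₁+y₂)/2, (z₁+z₂)/2)
  = ((3 - 9)/2, (-6 + 8)/2, (6 + 9)/2)
  = (-6/2, 2/2, 15/2)
  = (-3, 1, 7.5)

(-3, 1, 7.5)


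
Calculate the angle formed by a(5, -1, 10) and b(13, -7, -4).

a·b = 5·13 + (-1)·(-7) + 10·(-4) = 65 + 7 - 40 = 32
|a| = √(5² + (-1)² + 10²) = √126 ≈ 11.22
|b| = √(13² + (-7)² + (-4)²) = √234 ≈ 15.3
cos θ = (a·b)/(|a||b|) = 32/(11.22·15.3) ≈ 0.1864
θ = arccos(0.1864) ≈ 79.26°

79.26°


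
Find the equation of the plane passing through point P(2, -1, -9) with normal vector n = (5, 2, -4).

The plane through P with normal n = (a, b, c) satisfies n·(r - P) = 0,
i.e. ax + by + cz = a·x₀ + b·y₀ + c·z₀.
d = 5·2 + 2·(-1) + (-4)·(-9)
  = 10 - 2 + 36
  = 44
Equation: 5x + 2y - 4z = 44

5x + 2y - 4z = 44


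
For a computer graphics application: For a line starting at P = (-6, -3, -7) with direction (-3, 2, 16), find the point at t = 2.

P(t) = P + t·d
  = (-6 + (-3)·2, -3 + 2·2, -7 + 16·2)
  = (-6 - 6, -3 + 4, -7 + 32)
  = (-12, 1, 25)

(-12, 1, 25)


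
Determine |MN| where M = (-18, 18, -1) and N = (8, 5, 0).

d = √[(x₂-x₁)² + (y₂-y₁)² + (z₂-z₁)²]
  = √[26² + (-13)² + 1²]
  = √[676 + 169 + 1]
  = √846
  ≈ 29.09

29.09


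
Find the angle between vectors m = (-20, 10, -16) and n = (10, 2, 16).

m·n = (-20)·10 + 10·2 + (-16)·16 = -200 + 20 - 256 = -436
|m| = √((-20)² + 10² + (-16)²) = √756 ≈ 27.5
|n| = √(10² + 2² + 16²) = √360 ≈ 18.97
cos θ = (m·n)/(|m||n|) = -436/(27.5·18.97) ≈ -0.8357
θ = arccos(-0.8357) ≈ 146.7°

146.7°


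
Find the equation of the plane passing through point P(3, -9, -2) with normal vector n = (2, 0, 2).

The plane through P with normal n = (a, b, c) satisfies n·(r - P) = 0,
i.e. ax + by + cz = a·x₀ + b·y₀ + c·z₀.
d = 2·3 + 0·(-9) + 2·(-2)
  = 6 + 0 - 4
  = 2
Equation: 2x + 2z = 2

2x + 2z = 2


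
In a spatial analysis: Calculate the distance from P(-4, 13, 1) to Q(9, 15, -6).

d = √[(x₂-x₁)² + (y₂-y₁)² + (z₂-z₁)²]
  = √[13² + 2² + (-7)²]
  = √[169 + 4 + 49]
  = √222
  ≈ 14.9

14.9


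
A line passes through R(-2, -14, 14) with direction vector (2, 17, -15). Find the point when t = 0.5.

P(t) = R + t·d
  = (-2 + 2·0.5, -14 + 17·0.5, 14 + (-15)·0.5)
  = (-2 + 1, -14 + 8.5, 14 - 7.5)
  = (-1, -5.5, 6.5)

(-1, -5.5, 6.5)


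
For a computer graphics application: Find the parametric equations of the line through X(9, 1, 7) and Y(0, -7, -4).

Direction vector d = Y - X = (0 - 9, -7 - 1, -4 - 7) = (-9, -8, -11)
Parametric form r = X + t·d:
x = 9 - 9t, y = 1 - 8t, z = 7 - 11t

x = 9 - 9t, y = 1 - 8t, z = 7 - 11t


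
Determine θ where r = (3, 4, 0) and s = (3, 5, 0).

r·s = 3·3 + 4·5 + 0·0 = 9 + 20 + 0 = 29
|r| = √(3² + 4² + 0²) = √25 ≈ 5
|s| = √(3² + 5² + 0²) = √34 ≈ 5.831
cos θ = (r·s)/(|r||s|) = 29/(5·5.831) ≈ 0.9947
θ = arccos(0.9947) ≈ 5.906°

5.906°


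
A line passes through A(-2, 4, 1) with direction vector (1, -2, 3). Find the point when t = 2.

P(t) = A + t·d
  = (-2 + 1·2, 4 + (-2)·2, 1 + 3·2)
  = (-2 + 2, 4 - 4, 1 + 6)
  = (0, 0, 7)

(0, 0, 7)


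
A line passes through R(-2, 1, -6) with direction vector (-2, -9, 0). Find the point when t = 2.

P(t) = R + t·d
  = (-2 + (-2)·2, 1 + (-9)·2, -6 + 0·2)
  = (-2 - 4, 1 - 18, -6 + 0)
  = (-6, -17, -6)

(-6, -17, -6)


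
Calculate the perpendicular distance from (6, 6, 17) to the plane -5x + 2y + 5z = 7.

distance = |a·x₀ + b·y₀ + c·z₀ - d| / √(a² + b² + c²)
  = |(-5)·6 + 2·6 + 5·17 - 7| / √((-5)² + 2² + 5²)
  = |-30 + 12 + 85 - 7| / √(25 + 4 + 25)
  = |60| / √54
  = 60 / 7.348
  ≈ 8.165

8.165


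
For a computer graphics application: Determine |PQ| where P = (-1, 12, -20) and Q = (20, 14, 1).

d = √[(x₂-x₁)² + (y₂-y₁)² + (z₂-z₁)²]
  = √[21² + 2² + 21²]
  = √[441 + 4 + 441]
  = √886
  ≈ 29.77

29.77


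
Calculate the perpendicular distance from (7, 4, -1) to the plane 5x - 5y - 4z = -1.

distance = |a·x₀ + b·y₀ + c·z₀ - d| / √(a² + b² + c²)
  = |5·7 + (-5)·4 + (-4)·(-1) - (-1)| / √(5² + (-5)² + (-4)²)
  = |35 - 20 + 4 + 1| / √(25 + 25 + 16)
  = |20| / √66
  = 20 / 8.124
  ≈ 2.462

2.462


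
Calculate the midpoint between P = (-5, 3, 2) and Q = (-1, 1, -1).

M = ((x₁+x₂)/2, (y₁+y₂)/2, (z₁+z₂)/2)
  = ((-5 - 1)/2, (3 + 1)/2, (2 - 1)/2)
  = (-6/2, 4/2, 1/2)
  = (-3, 2, 0.5)

(-3, 2, 0.5)


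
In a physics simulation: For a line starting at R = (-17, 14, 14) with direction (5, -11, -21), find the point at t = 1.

P(t) = R + t·d
  = (-17 + 5·1, 14 + (-11)·1, 14 + (-21)·1)
  = (-17 + 5, 14 - 11, 14 - 21)
  = (-12, 3, -7)

(-12, 3, -7)


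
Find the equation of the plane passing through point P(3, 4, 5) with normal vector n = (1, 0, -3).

The plane through P with normal n = (a, b, c) satisfies n·(r - P) = 0,
i.e. ax + by + cz = a·x₀ + b·y₀ + c·z₀.
d = 1·3 + 0·4 + (-3)·5
  = 3 + 0 - 15
  = -12
Equation: x - 3z = -12

x - 3z = -12


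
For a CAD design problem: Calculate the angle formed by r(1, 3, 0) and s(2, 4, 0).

r·s = 1·2 + 3·4 + 0·0 = 2 + 12 + 0 = 14
|r| = √(1² + 3² + 0²) = √10 ≈ 3.162
|s| = √(2² + 4² + 0²) = √20 ≈ 4.472
cos θ = (r·s)/(|r||s|) = 14/(3.162·4.472) ≈ 0.9899
θ = arccos(0.9899) ≈ 8.13°

8.13°


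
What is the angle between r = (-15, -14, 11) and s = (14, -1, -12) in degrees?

r·s = (-15)·14 + (-14)·(-1) + 11·(-12) = -210 + 14 - 132 = -328
|r| = √((-15)² + (-14)² + 11²) = √542 ≈ 23.28
|s| = √(14² + (-1)² + (-12)²) = √341 ≈ 18.47
cos θ = (r·s)/(|r||s|) = -328/(23.28·18.47) ≈ -0.763
θ = arccos(-0.763) ≈ 139.7°

139.7°


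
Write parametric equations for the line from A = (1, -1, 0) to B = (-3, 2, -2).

Direction vector d = B - A = (-3 - 1, 2 + 1, -2 + 0) = (-4, 3, -2)
Parametric form r = A + t·d:
x = 1 - 4t, y = -1 + 3t, z = 0 - 2t

x = 1 - 4t, y = -1 + 3t, z = 0 - 2t


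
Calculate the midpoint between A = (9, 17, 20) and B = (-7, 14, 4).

M = ((x₁+x₂)/2, (y₁+y₂)/2, (z₁+z₂)/2)
  = ((9 - 7)/2, (17 + 14)/2, (20 + 4)/2)
  = (2/2, 31/2, 24/2)
  = (1, 15.5, 12)

(1, 15.5, 12)


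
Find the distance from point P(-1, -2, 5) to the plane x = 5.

distance = |a·x₀ + b·y₀ + c·z₀ - d| / √(a² + b² + c²)
  = |1·(-1) + 0·(-2) + 0·5 - 5| / √(1² + 0² + 0²)
  = |-1 + 0 + 0 - 5| / √(1 + 0 + 0)
  = |-6| / √1
  = 6 / 1
  ≈ 6

6


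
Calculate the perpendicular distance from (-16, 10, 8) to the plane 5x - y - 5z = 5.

distance = |a·x₀ + b·y₀ + c·z₀ - d| / √(a² + b² + c²)
  = |5·(-16) + (-1)·10 + (-5)·8 - 5| / √(5² + (-1)² + (-5)²)
  = |-80 - 10 - 40 - 5| / √(25 + 1 + 25)
  = |-135| / √51
  = 135 / 7.141
  ≈ 18.9

18.9


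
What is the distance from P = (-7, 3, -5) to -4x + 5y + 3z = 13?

distance = |a·x₀ + b·y₀ + c·z₀ - d| / √(a² + b² + c²)
  = |(-4)·(-7) + 5·3 + 3·(-5) - 13| / √((-4)² + 5² + 3²)
  = |28 + 15 - 15 - 13| / √(16 + 25 + 9)
  = |15| / √50
  = 15 / 7.071
  ≈ 2.121

2.121


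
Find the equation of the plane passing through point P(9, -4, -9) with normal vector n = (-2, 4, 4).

The plane through P with normal n = (a, b, c) satisfies n·(r - P) = 0,
i.e. ax + by + cz = a·x₀ + b·y₀ + c·z₀.
d = (-2)·9 + 4·(-4) + 4·(-9)
  = -18 - 16 - 36
  = -70
Equation: -2x + 4y + 4z = -70

-2x + 4y + 4z = -70


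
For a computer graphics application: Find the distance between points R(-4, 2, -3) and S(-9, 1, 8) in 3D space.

d = √[(x₂-x₁)² + (y₂-y₁)² + (z₂-z₁)²]
  = √[(-5)² + (-1)² + 11²]
  = √[25 + 1 + 121]
  = √147
  ≈ 12.12

12.12


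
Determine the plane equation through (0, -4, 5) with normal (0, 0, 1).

The plane through P with normal n = (a, b, c) satisfies n·(r - P) = 0,
i.e. ax + by + cz = a·x₀ + b·y₀ + c·z₀.
d = 0·0 + 0·(-4) + 1·5
  = 0 + 0 + 5
  = 5
Equation: z = 5

z = 5


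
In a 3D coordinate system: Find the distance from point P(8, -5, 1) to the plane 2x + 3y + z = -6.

distance = |a·x₀ + b·y₀ + c·z₀ - d| / √(a² + b² + c²)
  = |2·8 + 3·(-5) + 1·1 - (-6)| / √(2² + 3² + 1²)
  = |16 - 15 + 1 + 6| / √(4 + 9 + 1)
  = |8| / √14
  = 8 / 3.742
  ≈ 2.138

2.138


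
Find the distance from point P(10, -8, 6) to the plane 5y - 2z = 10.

distance = |a·x₀ + b·y₀ + c·z₀ - d| / √(a² + b² + c²)
  = |0·10 + 5·(-8) + (-2)·6 - 10| / √(0² + 5² + (-2)²)
  = |0 - 40 - 12 - 10| / √(0 + 25 + 4)
  = |-62| / √29
  = 62 / 5.385
  ≈ 11.51

11.51


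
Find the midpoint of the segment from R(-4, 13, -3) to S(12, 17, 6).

M = ((x₁+x₂)/2, (y₁+y₂)/2, (z₁+z₂)/2)
  = ((-4 + 12)/2, (13 + 17)/2, (-3 + 6)/2)
  = (8/2, 30/2, 3/2)
  = (4, 15, 1.5)

(4, 15, 1.5)


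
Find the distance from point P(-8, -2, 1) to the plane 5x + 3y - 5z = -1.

distance = |a·x₀ + b·y₀ + c·z₀ - d| / √(a² + b² + c²)
  = |5·(-8) + 3·(-2) + (-5)·1 - (-1)| / √(5² + 3² + (-5)²)
  = |-40 - 6 - 5 + 1| / √(25 + 9 + 25)
  = |-50| / √59
  = 50 / 7.681
  ≈ 6.509

6.509


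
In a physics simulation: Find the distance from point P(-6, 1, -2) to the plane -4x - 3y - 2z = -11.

distance = |a·x₀ + b·y₀ + c·z₀ - d| / √(a² + b² + c²)
  = |(-4)·(-6) + (-3)·1 + (-2)·(-2) - (-11)| / √((-4)² + (-3)² + (-2)²)
  = |24 - 3 + 4 + 11| / √(16 + 9 + 4)
  = |36| / √29
  = 36 / 5.385
  ≈ 6.685

6.685


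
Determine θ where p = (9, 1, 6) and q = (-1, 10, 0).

p·q = 9·(-1) + 1·10 + 6·0 = -9 + 10 + 0 = 1
|p| = √(9² + 1² + 6²) = √118 ≈ 10.86
|q| = √((-1)² + 10² + 0²) = √101 ≈ 10.05
cos θ = (p·q)/(|p||q|) = 1/(10.86·10.05) ≈ 0.00916
θ = arccos(0.00916) ≈ 89.48°

89.48°


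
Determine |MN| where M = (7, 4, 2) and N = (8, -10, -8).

d = √[(x₂-x₁)² + (y₂-y₁)² + (z₂-z₁)²]
  = √[1² + (-14)² + (-10)²]
  = √[1 + 196 + 100]
  = √297
  ≈ 17.23

17.23


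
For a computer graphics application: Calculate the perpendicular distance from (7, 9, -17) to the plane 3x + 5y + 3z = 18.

distance = |a·x₀ + b·y₀ + c·z₀ - d| / √(a² + b² + c²)
  = |3·7 + 5·9 + 3·(-17) - 18| / √(3² + 5² + 3²)
  = |21 + 45 - 51 - 18| / √(9 + 25 + 9)
  = |-3| / √43
  = 3 / 6.557
  ≈ 0.4575

0.4575


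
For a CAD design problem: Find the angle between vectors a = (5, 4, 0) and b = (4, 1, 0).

a·b = 5·4 + 4·1 + 0·0 = 20 + 4 + 0 = 24
|a| = √(5² + 4² + 0²) = √41 ≈ 6.403
|b| = √(4² + 1² + 0²) = √17 ≈ 4.123
cos θ = (a·b)/(|a||b|) = 24/(6.403·4.123) ≈ 0.9091
θ = arccos(0.9091) ≈ 24.62°

24.62°


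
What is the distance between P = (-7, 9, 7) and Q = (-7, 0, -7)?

d = √[(x₂-x₁)² + (y₂-y₁)² + (z₂-z₁)²]
  = √[0² + (-9)² + (-14)²]
  = √[0 + 81 + 196]
  = √277
  ≈ 16.64

16.64


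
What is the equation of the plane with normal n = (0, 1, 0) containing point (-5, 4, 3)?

The plane through P with normal n = (a, b, c) satisfies n·(r - P) = 0,
i.e. ax + by + cz = a·x₀ + b·y₀ + c·z₀.
d = 0·(-5) + 1·4 + 0·3
  = 0 + 4 + 0
  = 4
Equation: y = 4

y = 4


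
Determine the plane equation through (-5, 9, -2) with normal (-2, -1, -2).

The plane through P with normal n = (a, b, c) satisfies n·(r - P) = 0,
i.e. ax + by + cz = a·x₀ + b·y₀ + c·z₀.
d = (-2)·(-5) + (-1)·9 + (-2)·(-2)
  = 10 - 9 + 4
  = 5
Equation: -2x - y - 2z = 5

-2x - y - 2z = 5


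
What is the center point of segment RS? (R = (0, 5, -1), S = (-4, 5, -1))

M = ((x₁+x₂)/2, (y₁+y₂)/2, (z₁+z₂)/2)
  = ((0 - 4)/2, (5 + 5)/2, (-1 - 1)/2)
  = (-4/2, 10/2, -2/2)
  = (-2, 5, -1)

(-2, 5, -1)


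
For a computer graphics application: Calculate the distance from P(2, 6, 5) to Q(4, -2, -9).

d = √[(x₂-x₁)² + (y₂-y₁)² + (z₂-z₁)²]
  = √[2² + (-8)² + (-14)²]
  = √[4 + 64 + 196]
  = √264
  ≈ 16.25

16.25


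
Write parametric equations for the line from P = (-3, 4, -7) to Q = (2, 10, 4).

Direction vector d = Q - P = (2 + 3, 10 - 4, 4 + 7) = (5, 6, 11)
Parametric form r = P + t·d:
x = -3 + 5t, y = 4 + 6t, z = -7 + 11t

x = -3 + 5t, y = 4 + 6t, z = -7 + 11t


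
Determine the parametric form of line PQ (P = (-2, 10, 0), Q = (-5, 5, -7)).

Direction vector d = Q - P = (-5 + 2, 5 - 10, -7 + 0) = (-3, -5, -7)
Parametric form r = P + t·d:
x = -2 - 3t, y = 10 - 5t, z = 0 - 7t

x = -2 - 3t, y = 10 - 5t, z = 0 - 7t


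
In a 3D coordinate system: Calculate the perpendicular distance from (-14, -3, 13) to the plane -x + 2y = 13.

distance = |a·x₀ + b·y₀ + c·z₀ - d| / √(a² + b² + c²)
  = |(-1)·(-14) + 2·(-3) + 0·13 - 13| / √((-1)² + 2² + 0²)
  = |14 - 6 + 0 - 13| / √(1 + 4 + 0)
  = |-5| / √5
  = 5 / 2.236
  ≈ 2.236

2.236


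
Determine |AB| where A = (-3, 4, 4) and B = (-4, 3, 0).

d = √[(x₂-x₁)² + (y₂-y₁)² + (z₂-z₁)²]
  = √[(-1)² + (-1)² + (-4)²]
  = √[1 + 1 + 16]
  = √18
  ≈ 4.243

4.243


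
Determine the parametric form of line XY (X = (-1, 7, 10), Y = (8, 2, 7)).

Direction vector d = Y - X = (8 + 1, 2 - 7, 7 - 10) = (9, -5, -3)
Parametric form r = X + t·d:
x = -1 + 9t, y = 7 - 5t, z = 10 - 3t

x = -1 + 9t, y = 7 - 5t, z = 10 - 3t


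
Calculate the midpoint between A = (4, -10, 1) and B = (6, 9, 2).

M = ((x₁+x₂)/2, (y₁+y₂)/2, (z₁+z₂)/2)
  = ((4 + 6)/2, (-10 + 9)/2, (1 + 2)/2)
  = (10/2, -1/2, 3/2)
  = (5, -0.5, 1.5)

(5, -0.5, 1.5)


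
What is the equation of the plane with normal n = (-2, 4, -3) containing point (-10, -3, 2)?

The plane through P with normal n = (a, b, c) satisfies n·(r - P) = 0,
i.e. ax + by + cz = a·x₀ + b·y₀ + c·z₀.
d = (-2)·(-10) + 4·(-3) + (-3)·2
  = 20 - 12 - 6
  = 2
Equation: -2x + 4y - 3z = 2

-2x + 4y - 3z = 2


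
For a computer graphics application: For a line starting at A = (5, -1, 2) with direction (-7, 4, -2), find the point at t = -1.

P(t) = A + t·d
  = (5 + (-7)·(-1), -1 + 4·(-1), 2 + (-2)·(-1))
  = (5 + 7, -1 - 4, 2 + 2)
  = (12, -5, 4)

(12, -5, 4)


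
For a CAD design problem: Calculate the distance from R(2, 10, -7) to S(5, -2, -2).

d = √[(x₂-x₁)² + (y₂-y₁)² + (z₂-z₁)²]
  = √[3² + (-12)² + 5²]
  = √[9 + 144 + 25]
  = √178
  ≈ 13.34

13.34


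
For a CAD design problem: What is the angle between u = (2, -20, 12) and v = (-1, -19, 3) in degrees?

u·v = 2·(-1) + (-20)·(-19) + 12·3 = -2 + 380 + 36 = 414
|u| = √(2² + (-20)² + 12²) = √548 ≈ 23.41
|v| = √((-1)² + (-19)² + 3²) = √371 ≈ 19.26
cos θ = (u·v)/(|u||v|) = 414/(23.41·19.26) ≈ 0.9182
θ = arccos(0.9182) ≈ 23.34°

23.34°


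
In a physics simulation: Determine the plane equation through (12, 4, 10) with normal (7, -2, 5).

The plane through P with normal n = (a, b, c) satisfies n·(r - P) = 0,
i.e. ax + by + cz = a·x₀ + b·y₀ + c·z₀.
d = 7·12 + (-2)·4 + 5·10
  = 84 - 8 + 50
  = 126
Equation: 7x - 2y + 5z = 126

7x - 2y + 5z = 126


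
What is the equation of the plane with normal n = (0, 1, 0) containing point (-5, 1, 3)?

The plane through P with normal n = (a, b, c) satisfies n·(r - P) = 0,
i.e. ax + by + cz = a·x₀ + b·y₀ + c·z₀.
d = 0·(-5) + 1·1 + 0·3
  = 0 + 1 + 0
  = 1
Equation: y = 1

y = 1


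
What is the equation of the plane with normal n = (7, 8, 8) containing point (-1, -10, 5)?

The plane through P with normal n = (a, b, c) satisfies n·(r - P) = 0,
i.e. ax + by + cz = a·x₀ + b·y₀ + c·z₀.
d = 7·(-1) + 8·(-10) + 8·5
  = -7 - 80 + 40
  = -47
Equation: 7x + 8y + 8z = -47

7x + 8y + 8z = -47


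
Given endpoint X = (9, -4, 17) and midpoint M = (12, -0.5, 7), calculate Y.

Y = 2M - X
  = (2·12 - 9, 2·(-0.5) - (-4), 2·7 - 17)
  = (24 - 9, -1 + 4, 14 - 17)
  = (15, 3, -3)

(15, 3, -3)


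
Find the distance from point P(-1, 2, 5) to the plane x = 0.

distance = |a·x₀ + b·y₀ + c·z₀ - d| / √(a² + b² + c²)
  = |1·(-1) + 0·2 + 0·5 - 0| / √(1² + 0² + 0²)
  = |-1 + 0 + 0 + 0| / √(1 + 0 + 0)
  = |-1| / √1
  = 1 / 1
  ≈ 1

1


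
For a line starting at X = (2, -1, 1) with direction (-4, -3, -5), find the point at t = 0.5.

P(t) = X + t·d
  = (2 + (-4)·0.5, -1 + (-3)·0.5, 1 + (-5)·0.5)
  = (2 - 2, -1 - 1.5, 1 - 2.5)
  = (0, -2.5, -1.5)

(0, -2.5, -1.5)


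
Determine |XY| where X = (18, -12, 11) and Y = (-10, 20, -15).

d = √[(x₂-x₁)² + (y₂-y₁)² + (z₂-z₁)²]
  = √[(-28)² + 32² + (-26)²]
  = √[784 + 1024 + 676]
  = √2484
  ≈ 49.84

49.84


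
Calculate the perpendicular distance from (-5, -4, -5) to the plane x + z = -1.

distance = |a·x₀ + b·y₀ + c·z₀ - d| / √(a² + b² + c²)
  = |1·(-5) + 0·(-4) + 1·(-5) - (-1)| / √(1² + 0² + 1²)
  = |-5 + 0 - 5 + 1| / √(1 + 0 + 1)
  = |-9| / √2
  = 9 / 1.414
  ≈ 6.364

6.364


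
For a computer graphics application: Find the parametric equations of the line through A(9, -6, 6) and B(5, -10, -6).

Direction vector d = B - A = (5 - 9, -10 + 6, -6 - 6) = (-4, -4, -12)
Parametric form r = A + t·d:
x = 9 - 4t, y = -6 - 4t, z = 6 - 12t

x = 9 - 4t, y = -6 - 4t, z = 6 - 12t


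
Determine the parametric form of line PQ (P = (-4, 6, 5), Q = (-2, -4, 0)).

Direction vector d = Q - P = (-2 + 4, -4 - 6, 0 - 5) = (2, -10, -5)
Parametric form r = P + t·d:
x = -4 + 2t, y = 6 - 10t, z = 5 - 5t

x = -4 + 2t, y = 6 - 10t, z = 5 - 5t


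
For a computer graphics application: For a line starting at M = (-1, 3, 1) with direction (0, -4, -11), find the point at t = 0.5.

P(t) = M + t·d
  = (-1 + 0·0.5, 3 + (-4)·0.5, 1 + (-11)·0.5)
  = (-1 + 0, 3 - 2, 1 - 5.5)
  = (-1, 1, -4.5)

(-1, 1, -4.5)


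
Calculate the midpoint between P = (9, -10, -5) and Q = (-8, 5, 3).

M = ((x₁+x₂)/2, (y₁+y₂)/2, (z₁+z₂)/2)
  = ((9 - 8)/2, (-10 + 5)/2, (-5 + 3)/2)
  = (1/2, -5/2, -2/2)
  = (0.5, -2.5, -1)

(0.5, -2.5, -1)


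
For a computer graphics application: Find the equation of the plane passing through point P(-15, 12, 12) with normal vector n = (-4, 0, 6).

The plane through P with normal n = (a, b, c) satisfies n·(r - P) = 0,
i.e. ax + by + cz = a·x₀ + b·y₀ + c·z₀.
d = (-4)·(-15) + 0·12 + 6·12
  = 60 + 0 + 72
  = 132
Equation: -4x + 6z = 132

-4x + 6z = 132


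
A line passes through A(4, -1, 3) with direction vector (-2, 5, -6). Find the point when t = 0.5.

P(t) = A + t·d
  = (4 + (-2)·0.5, -1 + 5·0.5, 3 + (-6)·0.5)
  = (4 - 1, -1 + 2.5, 3 - 3)
  = (3, 1.5, 0)

(3, 1.5, 0)


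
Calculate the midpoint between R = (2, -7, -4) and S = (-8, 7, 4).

M = ((x₁+x₂)/2, (y₁+y₂)/2, (z₁+z₂)/2)
  = ((2 - 8)/2, (-7 + 7)/2, (-4 + 4)/2)
  = (-6/2, 0/2, 0/2)
  = (-3, 0, 0)

(-3, 0, 0)


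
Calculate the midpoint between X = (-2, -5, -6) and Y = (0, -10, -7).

M = ((x₁+x₂)/2, (y₁+y₂)/2, (z₁+z₂)/2)
  = ((-2 + 0)/2, (-5 - 10)/2, (-6 - 7)/2)
  = (-2/2, -15/2, -13/2)
  = (-1, -7.5, -6.5)

(-1, -7.5, -6.5)


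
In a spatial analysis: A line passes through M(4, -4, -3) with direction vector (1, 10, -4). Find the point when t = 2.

P(t) = M + t·d
  = (4 + 1·2, -4 + 10·2, -3 + (-4)·2)
  = (4 + 2, -4 + 20, -3 - 8)
  = (6, 16, -11)

(6, 16, -11)


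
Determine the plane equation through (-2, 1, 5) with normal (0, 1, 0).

The plane through P with normal n = (a, b, c) satisfies n·(r - P) = 0,
i.e. ax + by + cz = a·x₀ + b·y₀ + c·z₀.
d = 0·(-2) + 1·1 + 0·5
  = 0 + 1 + 0
  = 1
Equation: y = 1

y = 1


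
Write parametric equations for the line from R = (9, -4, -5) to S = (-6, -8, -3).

Direction vector d = S - R = (-6 - 9, -8 + 4, -3 + 5) = (-15, -4, 2)
Parametric form r = R + t·d:
x = 9 - 15t, y = -4 - 4t, z = -5 + 2t

x = 9 - 15t, y = -4 - 4t, z = -5 + 2t


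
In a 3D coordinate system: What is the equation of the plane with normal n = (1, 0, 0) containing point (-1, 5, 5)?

The plane through P with normal n = (a, b, c) satisfies n·(r - P) = 0,
i.e. ax + by + cz = a·x₀ + b·y₀ + c·z₀.
d = 1·(-1) + 0·5 + 0·5
  = -1 + 0 + 0
  = -1
Equation: x = -1

x = -1


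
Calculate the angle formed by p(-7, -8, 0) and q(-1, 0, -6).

p·q = (-7)·(-1) + (-8)·0 + 0·(-6) = 7 + 0 + 0 = 7
|p| = √((-7)² + (-8)² + 0²) = √113 ≈ 10.63
|q| = √((-1)² + 0² + (-6)²) = √37 ≈ 6.083
cos θ = (p·q)/(|p||q|) = 7/(10.63·6.083) ≈ 0.1083
θ = arccos(0.1083) ≈ 83.79°

83.79°


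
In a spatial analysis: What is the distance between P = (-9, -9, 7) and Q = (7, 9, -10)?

d = √[(x₂-x₁)² + (y₂-y₁)² + (z₂-z₁)²]
  = √[16² + 18² + (-17)²]
  = √[256 + 324 + 289]
  = √869
  ≈ 29.48

29.48


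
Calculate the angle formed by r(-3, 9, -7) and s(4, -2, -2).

r·s = (-3)·4 + 9·(-2) + (-7)·(-2) = -12 - 18 + 14 = -16
|r| = √((-3)² + 9² + (-7)²) = √139 ≈ 11.79
|s| = √(4² + (-2)² + (-2)²) = √24 ≈ 4.899
cos θ = (r·s)/(|r||s|) = -16/(11.79·4.899) ≈ -0.277
θ = arccos(-0.277) ≈ 106.1°

106.1°


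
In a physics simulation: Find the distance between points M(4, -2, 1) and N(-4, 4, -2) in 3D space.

d = √[(x₂-x₁)² + (y₂-y₁)² + (z₂-z₁)²]
  = √[(-8)² + 6² + (-3)²]
  = √[64 + 36 + 9]
  = √109
  ≈ 10.44

10.44


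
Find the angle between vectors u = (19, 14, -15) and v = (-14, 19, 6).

u·v = 19·(-14) + 14·19 + (-15)·6 = -266 + 266 - 90 = -90
|u| = √(19² + 14² + (-15)²) = √782 ≈ 27.96
|v| = √((-14)² + 19² + 6²) = √593 ≈ 24.35
cos θ = (u·v)/(|u||v|) = -90/(27.96·24.35) ≈ -0.1322
θ = arccos(-0.1322) ≈ 97.59°

97.59°


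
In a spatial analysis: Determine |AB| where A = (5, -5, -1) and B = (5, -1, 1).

d = √[(x₂-x₁)² + (y₂-y₁)² + (z₂-z₁)²]
  = √[0² + 4² + 2²]
  = √[0 + 16 + 4]
  = √20
  ≈ 4.472

4.472


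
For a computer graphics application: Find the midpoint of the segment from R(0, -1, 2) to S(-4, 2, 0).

M = ((x₁+x₂)/2, (y₁+y₂)/2, (z₁+z₂)/2)
  = ((0 - 4)/2, (-1 + 2)/2, (2 + 0)/2)
  = (-4/2, 1/2, 2/2)
  = (-2, 0.5, 1)

(-2, 0.5, 1)


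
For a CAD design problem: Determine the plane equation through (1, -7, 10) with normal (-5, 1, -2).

The plane through P with normal n = (a, b, c) satisfies n·(r - P) = 0,
i.e. ax + by + cz = a·x₀ + b·y₀ + c·z₀.
d = (-5)·1 + 1·(-7) + (-2)·10
  = -5 - 7 - 20
  = -32
Equation: -5x + y - 2z = -32

-5x + y - 2z = -32


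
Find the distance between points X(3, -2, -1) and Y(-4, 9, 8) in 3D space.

d = √[(x₂-x₁)² + (y₂-y₁)² + (z₂-z₁)²]
  = √[(-7)² + 11² + 9²]
  = √[49 + 121 + 81]
  = √251
  ≈ 15.84

15.84


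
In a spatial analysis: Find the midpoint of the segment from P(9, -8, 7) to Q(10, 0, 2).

M = ((x₁+x₂)/2, (y₁+y₂)/2, (z₁+z₂)/2)
  = ((9 + 10)/2, (-8 + 0)/2, (7 + 2)/2)
  = (19/2, -8/2, 9/2)
  = (9.5, -4, 4.5)

(9.5, -4, 4.5)


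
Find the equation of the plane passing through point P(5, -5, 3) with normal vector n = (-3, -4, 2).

The plane through P with normal n = (a, b, c) satisfies n·(r - P) = 0,
i.e. ax + by + cz = a·x₀ + b·y₀ + c·z₀.
d = (-3)·5 + (-4)·(-5) + 2·3
  = -15 + 20 + 6
  = 11
Equation: -3x - 4y + 2z = 11

-3x - 4y + 2z = 11


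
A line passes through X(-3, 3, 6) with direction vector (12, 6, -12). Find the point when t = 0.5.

P(t) = X + t·d
  = (-3 + 12·0.5, 3 + 6·0.5, 6 + (-12)·0.5)
  = (-3 + 6, 3 + 3, 6 - 6)
  = (3, 6, 0)

(3, 6, 0)


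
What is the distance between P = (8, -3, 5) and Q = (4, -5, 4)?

d = √[(x₂-x₁)² + (y₂-y₁)² + (z₂-z₁)²]
  = √[(-4)² + (-2)² + (-1)²]
  = √[16 + 4 + 1]
  = √21
  ≈ 4.583

4.583


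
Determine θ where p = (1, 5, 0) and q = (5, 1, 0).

p·q = 1·5 + 5·1 + 0·0 = 5 + 5 + 0 = 10
|p| = √(1² + 5² + 0²) = √26 ≈ 5.099
|q| = √(5² + 1² + 0²) = √26 ≈ 5.099
cos θ = (p·q)/(|p||q|) = 10/(5.099·5.099) ≈ 0.3846
θ = arccos(0.3846) ≈ 67.38°

67.38°


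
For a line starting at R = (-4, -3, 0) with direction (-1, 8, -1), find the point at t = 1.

P(t) = R + t·d
  = (-4 + (-1)·1, -3 + 8·1, 0 + (-1)·1)
  = (-4 - 1, -3 + 8, 0 - 1)
  = (-5, 5, -1)

(-5, 5, -1)


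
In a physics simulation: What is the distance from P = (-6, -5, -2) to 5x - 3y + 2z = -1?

distance = |a·x₀ + b·y₀ + c·z₀ - d| / √(a² + b² + c²)
  = |5·(-6) + (-3)·(-5) + 2·(-2) - (-1)| / √(5² + (-3)² + 2²)
  = |-30 + 15 - 4 + 1| / √(25 + 9 + 4)
  = |-18| / √38
  = 18 / 6.164
  ≈ 2.92

2.92


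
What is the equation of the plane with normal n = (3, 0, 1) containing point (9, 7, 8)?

The plane through P with normal n = (a, b, c) satisfies n·(r - P) = 0,
i.e. ax + by + cz = a·x₀ + b·y₀ + c·z₀.
d = 3·9 + 0·7 + 1·8
  = 27 + 0 + 8
  = 35
Equation: 3x + z = 35

3x + z = 35


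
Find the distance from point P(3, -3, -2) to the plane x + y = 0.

distance = |a·x₀ + b·y₀ + c·z₀ - d| / √(a² + b² + c²)
  = |1·3 + 1·(-3) + 0·(-2) - 0| / √(1² + 1² + 0²)
  = |3 - 3 + 0 + 0| / √(1 + 1 + 0)
  = |0| / √2
  = 0 / 1.414
  ≈ 0

0


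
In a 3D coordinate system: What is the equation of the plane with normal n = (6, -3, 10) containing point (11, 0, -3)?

The plane through P with normal n = (a, b, c) satisfies n·(r - P) = 0,
i.e. ax + by + cz = a·x₀ + b·y₀ + c·z₀.
d = 6·11 + (-3)·0 + 10·(-3)
  = 66 + 0 - 30
  = 36
Equation: 6x - 3y + 10z = 36

6x - 3y + 10z = 36


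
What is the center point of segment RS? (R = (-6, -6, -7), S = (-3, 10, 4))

M = ((x₁+x₂)/2, (y₁+y₂)/2, (z₁+z₂)/2)
  = ((-6 - 3)/2, (-6 + 10)/2, (-7 + 4)/2)
  = (-9/2, 4/2, -3/2)
  = (-4.5, 2, -1.5)

(-4.5, 2, -1.5)


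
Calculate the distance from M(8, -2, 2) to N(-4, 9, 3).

d = √[(x₂-x₁)² + (y₂-y₁)² + (z₂-z₁)²]
  = √[(-12)² + 11² + 1²]
  = √[144 + 121 + 1]
  = √266
  ≈ 16.31

16.31


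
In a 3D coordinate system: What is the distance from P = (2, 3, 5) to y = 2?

distance = |a·x₀ + b·y₀ + c·z₀ - d| / √(a² + b² + c²)
  = |0·2 + 1·3 + 0·5 - 2| / √(0² + 1² + 0²)
  = |0 + 3 + 0 - 2| / √(0 + 1 + 0)
  = |1| / √1
  = 1 / 1
  ≈ 1

1


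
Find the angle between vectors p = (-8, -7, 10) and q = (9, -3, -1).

p·q = (-8)·9 + (-7)·(-3) + 10·(-1) = -72 + 21 - 10 = -61
|p| = √((-8)² + (-7)² + 10²) = √213 ≈ 14.59
|q| = √(9² + (-3)² + (-1)²) = √91 ≈ 9.539
cos θ = (p·q)/(|p||q|) = -61/(14.59·9.539) ≈ -0.4381
θ = arccos(-0.4381) ≈ 116°

116°


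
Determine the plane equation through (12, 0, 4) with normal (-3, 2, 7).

The plane through P with normal n = (a, b, c) satisfies n·(r - P) = 0,
i.e. ax + by + cz = a·x₀ + b·y₀ + c·z₀.
d = (-3)·12 + 2·0 + 7·4
  = -36 + 0 + 28
  = -8
Equation: -3x + 2y + 7z = -8

-3x + 2y + 7z = -8


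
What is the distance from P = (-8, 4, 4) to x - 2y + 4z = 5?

distance = |a·x₀ + b·y₀ + c·z₀ - d| / √(a² + b² + c²)
  = |1·(-8) + (-2)·4 + 4·4 - 5| / √(1² + (-2)² + 4²)
  = |-8 - 8 + 16 - 5| / √(1 + 4 + 16)
  = |-5| / √21
  = 5 / 4.583
  ≈ 1.091

1.091


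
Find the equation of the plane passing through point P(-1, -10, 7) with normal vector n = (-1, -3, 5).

The plane through P with normal n = (a, b, c) satisfies n·(r - P) = 0,
i.e. ax + by + cz = a·x₀ + b·y₀ + c·z₀.
d = (-1)·(-1) + (-3)·(-10) + 5·7
  = 1 + 30 + 35
  = 66
Equation: -x - 3y + 5z = 66

-x - 3y + 5z = 66


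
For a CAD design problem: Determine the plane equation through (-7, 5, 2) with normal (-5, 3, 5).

The plane through P with normal n = (a, b, c) satisfies n·(r - P) = 0,
i.e. ax + by + cz = a·x₀ + b·y₀ + c·z₀.
d = (-5)·(-7) + 3·5 + 5·2
  = 35 + 15 + 10
  = 60
Equation: -5x + 3y + 5z = 60

-5x + 3y + 5z = 60


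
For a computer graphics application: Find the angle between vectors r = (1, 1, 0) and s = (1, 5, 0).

r·s = 1·1 + 1·5 + 0·0 = 1 + 5 + 0 = 6
|r| = √(1² + 1² + 0²) = √2 ≈ 1.414
|s| = √(1² + 5² + 0²) = √26 ≈ 5.099
cos θ = (r·s)/(|r||s|) = 6/(1.414·5.099) ≈ 0.8321
θ = arccos(0.8321) ≈ 33.69°

33.69°


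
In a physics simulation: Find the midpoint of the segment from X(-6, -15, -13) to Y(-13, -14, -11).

M = ((x₁+x₂)/2, (y₁+y₂)/2, (z₁+z₂)/2)
  = ((-6 - 13)/2, (-15 - 14)/2, (-13 - 11)/2)
  = (-19/2, -29/2, -24/2)
  = (-9.5, -14.5, -12)

(-9.5, -14.5, -12)


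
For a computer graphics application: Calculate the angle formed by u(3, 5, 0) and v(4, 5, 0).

u·v = 3·4 + 5·5 + 0·0 = 12 + 25 + 0 = 37
|u| = √(3² + 5² + 0²) = √34 ≈ 5.831
|v| = √(4² + 5² + 0²) = √41 ≈ 6.403
cos θ = (u·v)/(|u||v|) = 37/(5.831·6.403) ≈ 0.991
θ = arccos(0.991) ≈ 7.696°

7.696°


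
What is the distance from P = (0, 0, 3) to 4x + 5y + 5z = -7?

distance = |a·x₀ + b·y₀ + c·z₀ - d| / √(a² + b² + c²)
  = |4·0 + 5·0 + 5·3 - (-7)| / √(4² + 5² + 5²)
  = |0 + 0 + 15 + 7| / √(16 + 25 + 25)
  = |22| / √66
  = 22 / 8.124
  ≈ 2.708

2.708


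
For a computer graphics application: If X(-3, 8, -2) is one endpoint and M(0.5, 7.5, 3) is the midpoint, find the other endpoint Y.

Y = 2M - X
  = (2·0.5 - (-3), 2·7.5 - 8, 2·3 - (-2))
  = (1 + 3, 15 - 8, 6 + 2)
  = (4, 7, 8)

(4, 7, 8)


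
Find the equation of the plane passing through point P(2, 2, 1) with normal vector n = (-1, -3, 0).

The plane through P with normal n = (a, b, c) satisfies n·(r - P) = 0,
i.e. ax + by + cz = a·x₀ + b·y₀ + c·z₀.
d = (-1)·2 + (-3)·2 + 0·1
  = -2 - 6 + 0
  = -8
Equation: -x - 3y = -8

-x - 3y = -8


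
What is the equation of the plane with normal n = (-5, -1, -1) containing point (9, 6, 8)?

The plane through P with normal n = (a, b, c) satisfies n·(r - P) = 0,
i.e. ax + by + cz = a·x₀ + b·y₀ + c·z₀.
d = (-5)·9 + (-1)·6 + (-1)·8
  = -45 - 6 - 8
  = -59
Equation: -5x - y - z = -59

-5x - y - z = -59


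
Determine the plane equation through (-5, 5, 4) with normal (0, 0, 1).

The plane through P with normal n = (a, b, c) satisfies n·(r - P) = 0,
i.e. ax + by + cz = a·x₀ + b·y₀ + c·z₀.
d = 0·(-5) + 0·5 + 1·4
  = 0 + 0 + 4
  = 4
Equation: z = 4

z = 4


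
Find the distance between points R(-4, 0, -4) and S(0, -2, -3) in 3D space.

d = √[(x₂-x₁)² + (y₂-y₁)² + (z₂-z₁)²]
  = √[4² + (-2)² + 1²]
  = √[16 + 4 + 1]
  = √21
  ≈ 4.583

4.583


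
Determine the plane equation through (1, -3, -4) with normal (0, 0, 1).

The plane through P with normal n = (a, b, c) satisfies n·(r - P) = 0,
i.e. ax + by + cz = a·x₀ + b·y₀ + c·z₀.
d = 0·1 + 0·(-3) + 1·(-4)
  = 0 + 0 - 4
  = -4
Equation: z = -4

z = -4


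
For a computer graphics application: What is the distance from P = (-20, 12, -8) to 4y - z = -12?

distance = |a·x₀ + b·y₀ + c·z₀ - d| / √(a² + b² + c²)
  = |0·(-20) + 4·12 + (-1)·(-8) - (-12)| / √(0² + 4² + (-1)²)
  = |0 + 48 + 8 + 12| / √(0 + 16 + 1)
  = |68| / √17
  = 68 / 4.123
  ≈ 16.49

16.49


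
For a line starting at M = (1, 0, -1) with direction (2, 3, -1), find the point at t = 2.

P(t) = M + t·d
  = (1 + 2·2, 0 + 3·2, -1 + (-1)·2)
  = (1 + 4, 0 + 6, -1 - 2)
  = (5, 6, -3)

(5, 6, -3)


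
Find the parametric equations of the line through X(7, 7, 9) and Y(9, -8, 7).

Direction vector d = Y - X = (9 - 7, -8 - 7, 7 - 9) = (2, -15, -2)
Parametric form r = X + t·d:
x = 7 + 2t, y = 7 - 15t, z = 9 - 2t

x = 7 + 2t, y = 7 - 15t, z = 9 - 2t


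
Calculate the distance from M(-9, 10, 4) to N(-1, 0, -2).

d = √[(x₂-x₁)² + (y₂-y₁)² + (z₂-z₁)²]
  = √[8² + (-10)² + (-6)²]
  = √[64 + 100 + 36]
  = √200
  ≈ 14.14

14.14


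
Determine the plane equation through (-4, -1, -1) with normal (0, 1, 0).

The plane through P with normal n = (a, b, c) satisfies n·(r - P) = 0,
i.e. ax + by + cz = a·x₀ + b·y₀ + c·z₀.
d = 0·(-4) + 1·(-1) + 0·(-1)
  = 0 - 1 + 0
  = -1
Equation: y = -1

y = -1


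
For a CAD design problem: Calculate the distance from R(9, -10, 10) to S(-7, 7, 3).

d = √[(x₂-x₁)² + (y₂-y₁)² + (z₂-z₁)²]
  = √[(-16)² + 17² + (-7)²]
  = √[256 + 289 + 49]
  = √594
  ≈ 24.37

24.37


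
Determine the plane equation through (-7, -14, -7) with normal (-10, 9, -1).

The plane through P with normal n = (a, b, c) satisfies n·(r - P) = 0,
i.e. ax + by + cz = a·x₀ + b·y₀ + c·z₀.
d = (-10)·(-7) + 9·(-14) + (-1)·(-7)
  = 70 - 126 + 7
  = -49
Equation: -10x + 9y - z = -49

-10x + 9y - z = -49


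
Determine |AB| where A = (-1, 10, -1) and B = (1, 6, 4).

d = √[(x₂-x₁)² + (y₂-y₁)² + (z₂-z₁)²]
  = √[2² + (-4)² + 5²]
  = √[4 + 16 + 25]
  = √45
  ≈ 6.708

6.708


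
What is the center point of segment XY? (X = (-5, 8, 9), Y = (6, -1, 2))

M = ((x₁+x₂)/2, (y₁+y₂)/2, (z₁+z₂)/2)
  = ((-5 + 6)/2, (8 - 1)/2, (9 + 2)/2)
  = (1/2, 7/2, 11/2)
  = (0.5, 3.5, 5.5)

(0.5, 3.5, 5.5)


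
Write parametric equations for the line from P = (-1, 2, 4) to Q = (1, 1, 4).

Direction vector d = Q - P = (1 + 1, 1 - 2, 4 - 4) = (2, -1, 0)
Parametric form r = P + t·d:
x = -1 + 2t, y = 2 - t, z = 4

x = -1 + 2t, y = 2 - t, z = 4


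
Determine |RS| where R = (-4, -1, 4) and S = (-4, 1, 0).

d = √[(x₂-x₁)² + (y₂-y₁)² + (z₂-z₁)²]
  = √[0² + 2² + (-4)²]
  = √[0 + 4 + 16]
  = √20
  ≈ 4.472

4.472


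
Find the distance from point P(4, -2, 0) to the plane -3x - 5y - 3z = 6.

distance = |a·x₀ + b·y₀ + c·z₀ - d| / √(a² + b² + c²)
  = |(-3)·4 + (-5)·(-2) + (-3)·0 - 6| / √((-3)² + (-5)² + (-3)²)
  = |-12 + 10 + 0 - 6| / √(9 + 25 + 9)
  = |-8| / √43
  = 8 / 6.557
  ≈ 1.22

1.22


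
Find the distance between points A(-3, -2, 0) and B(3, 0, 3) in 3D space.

d = √[(x₂-x₁)² + (y₂-y₁)² + (z₂-z₁)²]
  = √[6² + 2² + 3²]
  = √[36 + 4 + 9]
  = √49
  ≈ 7

7


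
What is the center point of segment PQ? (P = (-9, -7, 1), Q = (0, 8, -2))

M = ((x₁+x₂)/2, (y₁+y₂)/2, (z₁+z₂)/2)
  = ((-9 + 0)/2, (-7 + 8)/2, (1 - 2)/2)
  = (-9/2, 1/2, -1/2)
  = (-4.5, 0.5, -0.5)

(-4.5, 0.5, -0.5)


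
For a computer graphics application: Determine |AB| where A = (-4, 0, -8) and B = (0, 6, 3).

d = √[(x₂-x₁)² + (y₂-y₁)² + (z₂-z₁)²]
  = √[4² + 6² + 11²]
  = √[16 + 36 + 121]
  = √173
  ≈ 13.15

13.15


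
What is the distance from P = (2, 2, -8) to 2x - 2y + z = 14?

distance = |a·x₀ + b·y₀ + c·z₀ - d| / √(a² + b² + c²)
  = |2·2 + (-2)·2 + 1·(-8) - 14| / √(2² + (-2)² + 1²)
  = |4 - 4 - 8 - 14| / √(4 + 4 + 1)
  = |-22| / √9
  = 22 / 3
  ≈ 7.333

7.333


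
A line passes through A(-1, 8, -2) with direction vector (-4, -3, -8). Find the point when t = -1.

P(t) = A + t·d
  = (-1 + (-4)·(-1), 8 + (-3)·(-1), -2 + (-8)·(-1))
  = (-1 + 4, 8 + 3, -2 + 8)
  = (3, 11, 6)

(3, 11, 6)
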